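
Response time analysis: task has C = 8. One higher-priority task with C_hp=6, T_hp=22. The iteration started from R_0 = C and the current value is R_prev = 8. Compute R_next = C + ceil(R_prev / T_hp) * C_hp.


R_next = C + ceil(R_prev / T_hp) * C_hp
ceil(8 / 22) = ceil(0.3636) = 1
Interference = 1 * 6 = 6
R_next = 8 + 6 = 14

14


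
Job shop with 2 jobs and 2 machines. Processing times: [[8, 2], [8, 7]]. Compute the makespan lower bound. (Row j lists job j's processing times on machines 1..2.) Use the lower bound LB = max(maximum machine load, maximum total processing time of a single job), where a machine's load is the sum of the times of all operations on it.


Machine loads:
  Machine 1: 8 + 8 = 16
  Machine 2: 2 + 7 = 9
Max machine load = 16
Job totals:
  Job 1: 10
  Job 2: 15
Max job total = 15
Lower bound = max(16, 15) = 16

16


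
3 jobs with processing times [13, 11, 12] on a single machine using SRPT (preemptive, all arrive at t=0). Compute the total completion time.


Since all jobs arrive at t=0, SRPT equals SPT ordering.
SPT order: [11, 12, 13]
Completion times:
  Job 1: p=11, C=11
  Job 2: p=12, C=23
  Job 3: p=13, C=36
Total completion time = 11 + 23 + 36 = 70

70


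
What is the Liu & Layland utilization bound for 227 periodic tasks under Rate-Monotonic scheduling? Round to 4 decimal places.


Compute 2^(1/227) = 1.0030581785
Subtract 1: 1.0030581785 - 1 = 0.0030581785
Multiply by n: 227 * 0.0030581785 = 0.6942065195
Round to 4 dp: 0.6942

0.6942


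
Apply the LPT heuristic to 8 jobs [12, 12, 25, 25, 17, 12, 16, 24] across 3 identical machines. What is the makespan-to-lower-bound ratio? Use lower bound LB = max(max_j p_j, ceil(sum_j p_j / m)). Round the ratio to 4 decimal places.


LPT order: [25, 25, 24, 17, 16, 12, 12, 12]
Machine loads after assignment: [53, 49, 41]
LPT makespan = 53
Lower bound = max(max_job, ceil(total/3)) = max(25, 48) = 48
Ratio = 53 / 48 = 1.1042

1.1042


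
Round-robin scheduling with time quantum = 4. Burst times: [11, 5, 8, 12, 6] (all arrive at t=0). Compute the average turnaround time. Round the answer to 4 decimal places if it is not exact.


Time quantum = 4
Execution trace:
  J1 runs 4 units, time = 4
  J2 runs 4 units, time = 8
  J3 runs 4 units, time = 12
  J4 runs 4 units, time = 16
  J5 runs 4 units, time = 20
  J1 runs 4 units, time = 24
  J2 runs 1 units, time = 25
  J3 runs 4 units, time = 29
  J4 runs 4 units, time = 33
  J5 runs 2 units, time = 35
  J1 runs 3 units, time = 38
  J4 runs 4 units, time = 42
Finish times: [38, 25, 29, 42, 35]
Average turnaround = 169/5 = 33.8

33.8


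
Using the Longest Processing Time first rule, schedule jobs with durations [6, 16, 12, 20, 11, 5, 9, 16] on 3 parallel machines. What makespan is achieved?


Sort jobs in decreasing order (LPT): [20, 16, 16, 12, 11, 9, 6, 5]
Assign each job to the least loaded machine:
  Machine 1: jobs [20, 9], load = 29
  Machine 2: jobs [16, 12, 5], load = 33
  Machine 3: jobs [16, 11, 6], load = 33
Makespan = max load = 33

33


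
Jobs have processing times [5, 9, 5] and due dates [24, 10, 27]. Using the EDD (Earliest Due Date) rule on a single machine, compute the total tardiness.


Sort by due date (EDD order): [(9, 10), (5, 24), (5, 27)]
Compute completion times and tardiness:
  Job 1: p=9, d=10, C=9, tardiness=max(0,9-10)=0
  Job 2: p=5, d=24, C=14, tardiness=max(0,14-24)=0
  Job 3: p=5, d=27, C=19, tardiness=max(0,19-27)=0
Total tardiness = 0

0


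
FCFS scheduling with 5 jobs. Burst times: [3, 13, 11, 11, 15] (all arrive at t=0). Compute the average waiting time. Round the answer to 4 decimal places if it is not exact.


FCFS order (as given): [3, 13, 11, 11, 15]
Waiting times:
  Job 1: wait = 0
  Job 2: wait = 3
  Job 3: wait = 16
  Job 4: wait = 27
  Job 5: wait = 38
Sum of waiting times = 84
Average waiting time = 84/5 = 16.8

16.8


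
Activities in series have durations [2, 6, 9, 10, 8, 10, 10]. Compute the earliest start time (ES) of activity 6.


Activity 6 starts after activities 1 through 5 complete.
Predecessor durations: [2, 6, 9, 10, 8]
ES = 2 + 6 + 9 + 10 + 8 = 35

35


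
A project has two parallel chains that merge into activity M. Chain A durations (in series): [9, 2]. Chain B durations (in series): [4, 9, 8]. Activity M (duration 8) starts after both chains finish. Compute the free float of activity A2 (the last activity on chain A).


ES(A2) = sum of predecessors on chain A = 9
EF(A2) = ES + duration = 9 + 2 = 11
Successor of A2 is M. ES(M) = max(sum(A), sum(B)) = max(11, 21) = 21
Free float = ES(successor) - EF(current) = 21 - 11 = 10

10


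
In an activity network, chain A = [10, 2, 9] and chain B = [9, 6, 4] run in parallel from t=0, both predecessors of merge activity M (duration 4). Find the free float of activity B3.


ES(B3) = sum of predecessors on chain B = 15
EF(B3) = ES + duration = 15 + 4 = 19
Successor of B3 is M. ES(M) = max(sum(A), sum(B)) = max(21, 19) = 21
Free float = ES(successor) - EF(current) = 21 - 19 = 2

2


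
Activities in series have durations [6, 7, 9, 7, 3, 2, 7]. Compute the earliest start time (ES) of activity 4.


Activity 4 starts after activities 1 through 3 complete.
Predecessor durations: [6, 7, 9]
ES = 6 + 7 + 9 = 22

22


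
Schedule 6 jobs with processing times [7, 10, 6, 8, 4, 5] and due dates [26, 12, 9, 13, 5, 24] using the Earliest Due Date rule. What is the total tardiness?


Sort by due date (EDD order): [(4, 5), (6, 9), (10, 12), (8, 13), (5, 24), (7, 26)]
Compute completion times and tardiness:
  Job 1: p=4, d=5, C=4, tardiness=max(0,4-5)=0
  Job 2: p=6, d=9, C=10, tardiness=max(0,10-9)=1
  Job 3: p=10, d=12, C=20, tardiness=max(0,20-12)=8
  Job 4: p=8, d=13, C=28, tardiness=max(0,28-13)=15
  Job 5: p=5, d=24, C=33, tardiness=max(0,33-24)=9
  Job 6: p=7, d=26, C=40, tardiness=max(0,40-26)=14
Total tardiness = 47

47


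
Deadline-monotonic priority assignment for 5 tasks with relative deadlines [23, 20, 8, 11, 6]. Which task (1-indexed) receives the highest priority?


Sort tasks by relative deadline (ascending):
  Task 5: deadline = 6
  Task 3: deadline = 8
  Task 4: deadline = 11
  Task 2: deadline = 20
  Task 1: deadline = 23
Priority order (highest first): [5, 3, 4, 2, 1]
Highest priority task = 5

5


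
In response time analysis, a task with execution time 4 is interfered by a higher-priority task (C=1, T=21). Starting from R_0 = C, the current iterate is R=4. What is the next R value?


R_next = C + ceil(R_prev / T_hp) * C_hp
ceil(4 / 21) = ceil(0.1905) = 1
Interference = 1 * 1 = 1
R_next = 4 + 1 = 5

5


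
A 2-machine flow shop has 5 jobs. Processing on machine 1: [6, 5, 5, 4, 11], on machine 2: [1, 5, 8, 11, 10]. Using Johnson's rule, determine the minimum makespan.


Apply Johnson's rule:
  Group 1 (a <= b): [(4, 4, 11), (2, 5, 5), (3, 5, 8)]
  Group 2 (a > b): [(5, 11, 10), (1, 6, 1)]
Optimal job order: [4, 2, 3, 5, 1]
Schedule:
  Job 4: M1 done at 4, M2 done at 15
  Job 2: M1 done at 9, M2 done at 20
  Job 3: M1 done at 14, M2 done at 28
  Job 5: M1 done at 25, M2 done at 38
  Job 1: M1 done at 31, M2 done at 39
Makespan = 39

39


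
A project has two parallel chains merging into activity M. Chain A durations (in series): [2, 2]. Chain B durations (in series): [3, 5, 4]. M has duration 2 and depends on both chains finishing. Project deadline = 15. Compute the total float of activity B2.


Forward pass: ES(B2) = sum of predecessors on chain B = 3
EF = ES + duration = 3 + 5 = 8
Backward pass: LF(M) = deadline = 15; LS(M) = 15 - 2 = 13
LF(B2) = LS(M) - sum(successors on chain B) = 13 - 4 = 9
LS = LF - duration = 9 - 5 = 4
Total float = LS - ES = 4 - 3 = 1

1


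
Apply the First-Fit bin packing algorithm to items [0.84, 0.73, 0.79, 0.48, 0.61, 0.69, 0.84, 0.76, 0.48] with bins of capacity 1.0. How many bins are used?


Place items sequentially using First-Fit:
  Item 0.84 -> new Bin 1
  Item 0.73 -> new Bin 2
  Item 0.79 -> new Bin 3
  Item 0.48 -> new Bin 4
  Item 0.61 -> new Bin 5
  Item 0.69 -> new Bin 6
  Item 0.84 -> new Bin 7
  Item 0.76 -> new Bin 8
  Item 0.48 -> Bin 4 (now 0.96)
Total bins used = 8

8


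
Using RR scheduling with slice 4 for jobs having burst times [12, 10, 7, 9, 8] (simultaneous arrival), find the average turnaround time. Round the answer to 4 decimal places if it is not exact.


Time quantum = 4
Execution trace:
  J1 runs 4 units, time = 4
  J2 runs 4 units, time = 8
  J3 runs 4 units, time = 12
  J4 runs 4 units, time = 16
  J5 runs 4 units, time = 20
  J1 runs 4 units, time = 24
  J2 runs 4 units, time = 28
  J3 runs 3 units, time = 31
  J4 runs 4 units, time = 35
  J5 runs 4 units, time = 39
  J1 runs 4 units, time = 43
  J2 runs 2 units, time = 45
  J4 runs 1 units, time = 46
Finish times: [43, 45, 31, 46, 39]
Average turnaround = 204/5 = 40.8

40.8


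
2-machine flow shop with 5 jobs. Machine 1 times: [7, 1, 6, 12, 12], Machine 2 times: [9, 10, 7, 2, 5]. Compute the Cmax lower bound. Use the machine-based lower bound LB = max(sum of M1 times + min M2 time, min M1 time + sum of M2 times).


LB1 = sum(M1 times) + min(M2 times) = 38 + 2 = 40
LB2 = min(M1 times) + sum(M2 times) = 1 + 33 = 34
Lower bound = max(LB1, LB2) = max(40, 34) = 40

40


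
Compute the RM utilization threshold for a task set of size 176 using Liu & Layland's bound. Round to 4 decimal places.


Compute 2^(1/176) = 1.0039461017
Subtract 1: 1.0039461017 - 1 = 0.0039461017
Multiply by n: 176 * 0.0039461017 = 0.6945138992
Round to 4 dp: 0.6945

0.6945


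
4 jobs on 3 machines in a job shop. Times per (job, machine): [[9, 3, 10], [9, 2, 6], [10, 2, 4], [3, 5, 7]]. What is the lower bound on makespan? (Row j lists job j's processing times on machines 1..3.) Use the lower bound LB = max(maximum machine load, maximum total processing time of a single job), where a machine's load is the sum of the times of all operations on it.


Machine loads:
  Machine 1: 9 + 9 + 10 + 3 = 31
  Machine 2: 3 + 2 + 2 + 5 = 12
  Machine 3: 10 + 6 + 4 + 7 = 27
Max machine load = 31
Job totals:
  Job 1: 22
  Job 2: 17
  Job 3: 16
  Job 4: 15
Max job total = 22
Lower bound = max(31, 22) = 31

31


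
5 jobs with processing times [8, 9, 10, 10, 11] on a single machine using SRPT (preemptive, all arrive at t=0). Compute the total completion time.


Since all jobs arrive at t=0, SRPT equals SPT ordering.
SPT order: [8, 9, 10, 10, 11]
Completion times:
  Job 1: p=8, C=8
  Job 2: p=9, C=17
  Job 3: p=10, C=27
  Job 4: p=10, C=37
  Job 5: p=11, C=48
Total completion time = 8 + 17 + 27 + 37 + 48 = 137

137


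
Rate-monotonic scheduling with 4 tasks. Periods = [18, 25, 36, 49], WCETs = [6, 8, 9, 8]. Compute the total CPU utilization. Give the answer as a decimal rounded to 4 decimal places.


Compute individual utilizations (exact fractions):
  Task 1: C/T = 6/18 = 1/3 (approx. 0.3333)
  Task 2: C/T = 8/25 (approx. 0.32)
  Task 3: C/T = 9/36 = 1/4 (approx. 0.25)
  Task 4: C/T = 8/49 (approx. 0.1633)
Total utilization U = 1/3 + 8/25 + 1/4 + 8/49 = 15679/14700
Rounded to 4 decimal places: U = 1.0666
RM (Liu & Layland) bound for 4 tasks = 0.756828; compare with U = 15679/14700 (approx. 1.066599)
U > 1, so the task set is not schedulable (processor overloaded).

1.0666


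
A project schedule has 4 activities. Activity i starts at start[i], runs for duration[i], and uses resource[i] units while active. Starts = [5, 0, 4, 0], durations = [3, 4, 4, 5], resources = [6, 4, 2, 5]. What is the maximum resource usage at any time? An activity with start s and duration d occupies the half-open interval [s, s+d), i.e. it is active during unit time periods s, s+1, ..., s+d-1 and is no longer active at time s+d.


Each activity i is active on [start_i, start_i + duration_i).
Compute total resource usage per time slot:
  t=0: active resources = [4, 5], total = 9
  t=1: active resources = [4, 5], total = 9
  t=2: active resources = [4, 5], total = 9
  t=3: active resources = [4, 5], total = 9
  t=4: active resources = [2, 5], total = 7
  t=5: active resources = [6, 2], total = 8
  t=6: active resources = [6, 2], total = 8
  t=7: active resources = [6, 2], total = 8
Peak resource demand = 9

9


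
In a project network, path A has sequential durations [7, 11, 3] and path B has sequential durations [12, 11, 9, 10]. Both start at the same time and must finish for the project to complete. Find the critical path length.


Path A total = 7 + 11 + 3 = 21
Path B total = 12 + 11 + 9 + 10 = 42
Critical path = longest path = max(21, 42) = 42

42


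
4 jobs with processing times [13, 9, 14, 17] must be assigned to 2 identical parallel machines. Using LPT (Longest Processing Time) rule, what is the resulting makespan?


Sort jobs in decreasing order (LPT): [17, 14, 13, 9]
Assign each job to the least loaded machine:
  Machine 1: jobs [17, 9], load = 26
  Machine 2: jobs [14, 13], load = 27
Makespan = max load = 27

27


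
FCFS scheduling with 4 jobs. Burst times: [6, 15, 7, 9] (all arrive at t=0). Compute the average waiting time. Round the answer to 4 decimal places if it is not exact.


FCFS order (as given): [6, 15, 7, 9]
Waiting times:
  Job 1: wait = 0
  Job 2: wait = 6
  Job 3: wait = 21
  Job 4: wait = 28
Sum of waiting times = 55
Average waiting time = 55/4 = 13.75

13.75


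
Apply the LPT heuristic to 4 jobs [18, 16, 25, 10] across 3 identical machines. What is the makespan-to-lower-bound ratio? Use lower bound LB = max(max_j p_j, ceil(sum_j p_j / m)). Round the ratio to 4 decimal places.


LPT order: [25, 18, 16, 10]
Machine loads after assignment: [25, 18, 26]
LPT makespan = 26
Lower bound = max(max_job, ceil(total/3)) = max(25, 23) = 25
Ratio = 26 / 25 = 1.04

1.04


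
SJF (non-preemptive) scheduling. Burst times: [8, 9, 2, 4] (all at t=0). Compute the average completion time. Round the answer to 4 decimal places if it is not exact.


SJF order (ascending): [2, 4, 8, 9]
Completion times:
  Job 1: burst=2, C=2
  Job 2: burst=4, C=6
  Job 3: burst=8, C=14
  Job 4: burst=9, C=23
Average completion = 45/4 = 11.25

11.25


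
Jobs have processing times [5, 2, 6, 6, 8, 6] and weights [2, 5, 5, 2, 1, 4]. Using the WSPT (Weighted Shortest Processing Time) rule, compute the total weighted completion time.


Compute p/w ratios and sort ascending (WSPT): [(2, 5), (6, 5), (6, 4), (5, 2), (6, 2), (8, 1)]
Compute weighted completion times:
  Job (p=2,w=5): C=2, w*C=5*2=10
  Job (p=6,w=5): C=8, w*C=5*8=40
  Job (p=6,w=4): C=14, w*C=4*14=56
  Job (p=5,w=2): C=19, w*C=2*19=38
  Job (p=6,w=2): C=25, w*C=2*25=50
  Job (p=8,w=1): C=33, w*C=1*33=33
Total weighted completion time = 227

227


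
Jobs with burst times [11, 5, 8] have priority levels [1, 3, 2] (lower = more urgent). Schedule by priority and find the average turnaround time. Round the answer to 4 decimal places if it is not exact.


Sort by priority (ascending = highest first):
Order: [(1, 11), (2, 8), (3, 5)]
Completion times:
  Priority 1, burst=11, C=11
  Priority 2, burst=8, C=19
  Priority 3, burst=5, C=24
Average turnaround = 54/3 = 18.0

18.0


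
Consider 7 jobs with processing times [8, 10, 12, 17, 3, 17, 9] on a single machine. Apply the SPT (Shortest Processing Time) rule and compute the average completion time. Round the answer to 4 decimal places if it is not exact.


Sort jobs by processing time (SPT order): [3, 8, 9, 10, 12, 17, 17]
Compute completion times sequentially:
  Job 1: processing = 3, completes at 3
  Job 2: processing = 8, completes at 11
  Job 3: processing = 9, completes at 20
  Job 4: processing = 10, completes at 30
  Job 5: processing = 12, completes at 42
  Job 6: processing = 17, completes at 59
  Job 7: processing = 17, completes at 76
Sum of completion times = 241
Average completion time = 241/7 = 34.4286

34.4286


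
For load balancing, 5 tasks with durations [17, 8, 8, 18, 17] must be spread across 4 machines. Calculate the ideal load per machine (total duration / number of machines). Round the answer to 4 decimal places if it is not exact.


Total processing time = 17 + 8 + 8 + 18 + 17 = 68
Number of machines = 4
Ideal balanced load = 68 / 4 = 17.0

17.0


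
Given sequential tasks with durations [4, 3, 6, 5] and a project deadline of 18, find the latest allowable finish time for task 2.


LF(activity 2) = deadline - sum of successor durations
Successors: activities 3 through 4 with durations [6, 5]
Sum of successor durations = 11
LF = 18 - 11 = 7

7


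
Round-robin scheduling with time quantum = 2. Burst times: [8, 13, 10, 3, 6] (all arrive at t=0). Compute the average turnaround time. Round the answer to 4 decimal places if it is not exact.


Time quantum = 2
Execution trace:
  J1 runs 2 units, time = 2
  J2 runs 2 units, time = 4
  J3 runs 2 units, time = 6
  J4 runs 2 units, time = 8
  J5 runs 2 units, time = 10
  J1 runs 2 units, time = 12
  J2 runs 2 units, time = 14
  J3 runs 2 units, time = 16
  J4 runs 1 units, time = 17
  J5 runs 2 units, time = 19
  J1 runs 2 units, time = 21
  J2 runs 2 units, time = 23
  J3 runs 2 units, time = 25
  J5 runs 2 units, time = 27
  J1 runs 2 units, time = 29
  J2 runs 2 units, time = 31
  J3 runs 2 units, time = 33
  J2 runs 2 units, time = 35
  J3 runs 2 units, time = 37
  J2 runs 2 units, time = 39
  J2 runs 1 units, time = 40
Finish times: [29, 40, 37, 17, 27]
Average turnaround = 150/5 = 30.0

30.0


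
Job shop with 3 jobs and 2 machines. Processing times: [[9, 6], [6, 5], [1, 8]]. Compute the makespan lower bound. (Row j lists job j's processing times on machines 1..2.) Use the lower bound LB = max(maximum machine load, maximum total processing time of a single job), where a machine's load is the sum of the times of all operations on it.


Machine loads:
  Machine 1: 9 + 6 + 1 = 16
  Machine 2: 6 + 5 + 8 = 19
Max machine load = 19
Job totals:
  Job 1: 15
  Job 2: 11
  Job 3: 9
Max job total = 15
Lower bound = max(19, 15) = 19

19


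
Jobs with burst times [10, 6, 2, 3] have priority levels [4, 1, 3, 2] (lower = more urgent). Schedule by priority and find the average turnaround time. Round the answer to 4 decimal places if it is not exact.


Sort by priority (ascending = highest first):
Order: [(1, 6), (2, 3), (3, 2), (4, 10)]
Completion times:
  Priority 1, burst=6, C=6
  Priority 2, burst=3, C=9
  Priority 3, burst=2, C=11
  Priority 4, burst=10, C=21
Average turnaround = 47/4 = 11.75

11.75


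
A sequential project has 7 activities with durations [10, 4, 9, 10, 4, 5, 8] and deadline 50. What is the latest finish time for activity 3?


LF(activity 3) = deadline - sum of successor durations
Successors: activities 4 through 7 with durations [10, 4, 5, 8]
Sum of successor durations = 27
LF = 50 - 27 = 23

23


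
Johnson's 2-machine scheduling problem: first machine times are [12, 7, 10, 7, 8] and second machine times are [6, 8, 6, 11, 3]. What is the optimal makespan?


Apply Johnson's rule:
  Group 1 (a <= b): [(2, 7, 8), (4, 7, 11)]
  Group 2 (a > b): [(1, 12, 6), (3, 10, 6), (5, 8, 3)]
Optimal job order: [2, 4, 1, 3, 5]
Schedule:
  Job 2: M1 done at 7, M2 done at 15
  Job 4: M1 done at 14, M2 done at 26
  Job 1: M1 done at 26, M2 done at 32
  Job 3: M1 done at 36, M2 done at 42
  Job 5: M1 done at 44, M2 done at 47
Makespan = 47

47


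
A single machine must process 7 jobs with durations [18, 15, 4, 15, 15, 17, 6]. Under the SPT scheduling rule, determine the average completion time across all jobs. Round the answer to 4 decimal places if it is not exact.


Sort jobs by processing time (SPT order): [4, 6, 15, 15, 15, 17, 18]
Compute completion times sequentially:
  Job 1: processing = 4, completes at 4
  Job 2: processing = 6, completes at 10
  Job 3: processing = 15, completes at 25
  Job 4: processing = 15, completes at 40
  Job 5: processing = 15, completes at 55
  Job 6: processing = 17, completes at 72
  Job 7: processing = 18, completes at 90
Sum of completion times = 296
Average completion time = 296/7 = 42.2857

42.2857


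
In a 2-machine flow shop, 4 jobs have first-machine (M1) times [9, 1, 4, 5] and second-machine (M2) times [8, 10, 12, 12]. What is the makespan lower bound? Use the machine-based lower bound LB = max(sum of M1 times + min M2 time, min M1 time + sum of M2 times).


LB1 = sum(M1 times) + min(M2 times) = 19 + 8 = 27
LB2 = min(M1 times) + sum(M2 times) = 1 + 42 = 43
Lower bound = max(LB1, LB2) = max(27, 43) = 43

43


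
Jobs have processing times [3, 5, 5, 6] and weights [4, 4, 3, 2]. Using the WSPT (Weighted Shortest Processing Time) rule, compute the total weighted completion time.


Compute p/w ratios and sort ascending (WSPT): [(3, 4), (5, 4), (5, 3), (6, 2)]
Compute weighted completion times:
  Job (p=3,w=4): C=3, w*C=4*3=12
  Job (p=5,w=4): C=8, w*C=4*8=32
  Job (p=5,w=3): C=13, w*C=3*13=39
  Job (p=6,w=2): C=19, w*C=2*19=38
Total weighted completion time = 121

121


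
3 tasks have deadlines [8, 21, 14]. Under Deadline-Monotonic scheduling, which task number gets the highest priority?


Sort tasks by relative deadline (ascending):
  Task 1: deadline = 8
  Task 3: deadline = 14
  Task 2: deadline = 21
Priority order (highest first): [1, 3, 2]
Highest priority task = 1

1


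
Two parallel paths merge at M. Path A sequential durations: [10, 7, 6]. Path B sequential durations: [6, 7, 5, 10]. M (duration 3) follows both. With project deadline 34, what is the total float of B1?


Forward pass: ES(B1) = sum of predecessors on chain B = 0
EF = ES + duration = 0 + 6 = 6
Backward pass: LF(M) = deadline = 34; LS(M) = 34 - 3 = 31
LF(B1) = LS(M) - sum(successors on chain B) = 31 - 22 = 9
LS = LF - duration = 9 - 6 = 3
Total float = LS - ES = 3 - 0 = 3

3


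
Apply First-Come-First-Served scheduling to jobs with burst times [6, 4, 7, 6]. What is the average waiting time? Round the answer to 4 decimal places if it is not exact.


FCFS order (as given): [6, 4, 7, 6]
Waiting times:
  Job 1: wait = 0
  Job 2: wait = 6
  Job 3: wait = 10
  Job 4: wait = 17
Sum of waiting times = 33
Average waiting time = 33/4 = 8.25

8.25


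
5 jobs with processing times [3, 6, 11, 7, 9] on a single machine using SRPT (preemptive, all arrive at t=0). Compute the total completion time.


Since all jobs arrive at t=0, SRPT equals SPT ordering.
SPT order: [3, 6, 7, 9, 11]
Completion times:
  Job 1: p=3, C=3
  Job 2: p=6, C=9
  Job 3: p=7, C=16
  Job 4: p=9, C=25
  Job 5: p=11, C=36
Total completion time = 3 + 9 + 16 + 25 + 36 = 89

89


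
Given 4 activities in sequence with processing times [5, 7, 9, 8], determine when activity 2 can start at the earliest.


Activity 2 starts after activities 1 through 1 complete.
Predecessor durations: [5]
ES = 5 = 5

5


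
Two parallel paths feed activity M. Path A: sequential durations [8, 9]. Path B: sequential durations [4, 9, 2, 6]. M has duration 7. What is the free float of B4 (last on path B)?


ES(B4) = sum of predecessors on chain B = 15
EF(B4) = ES + duration = 15 + 6 = 21
Successor of B4 is M. ES(M) = max(sum(A), sum(B)) = max(17, 21) = 21
Free float = ES(successor) - EF(current) = 21 - 21 = 0

0


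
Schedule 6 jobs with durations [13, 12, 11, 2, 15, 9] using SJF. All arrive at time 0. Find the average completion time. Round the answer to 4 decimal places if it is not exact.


SJF order (ascending): [2, 9, 11, 12, 13, 15]
Completion times:
  Job 1: burst=2, C=2
  Job 2: burst=9, C=11
  Job 3: burst=11, C=22
  Job 4: burst=12, C=34
  Job 5: burst=13, C=47
  Job 6: burst=15, C=62
Average completion = 178/6 = 29.6667

29.6667


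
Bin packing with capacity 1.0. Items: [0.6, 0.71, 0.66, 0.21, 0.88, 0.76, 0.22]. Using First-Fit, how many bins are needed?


Place items sequentially using First-Fit:
  Item 0.6 -> new Bin 1
  Item 0.71 -> new Bin 2
  Item 0.66 -> new Bin 3
  Item 0.21 -> Bin 1 (now 0.81)
  Item 0.88 -> new Bin 4
  Item 0.76 -> new Bin 5
  Item 0.22 -> Bin 2 (now 0.93)
Total bins used = 5

5


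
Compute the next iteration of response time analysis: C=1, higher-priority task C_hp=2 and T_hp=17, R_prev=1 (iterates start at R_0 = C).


R_next = C + ceil(R_prev / T_hp) * C_hp
ceil(1 / 17) = ceil(0.0588) = 1
Interference = 1 * 2 = 2
R_next = 1 + 2 = 3

3


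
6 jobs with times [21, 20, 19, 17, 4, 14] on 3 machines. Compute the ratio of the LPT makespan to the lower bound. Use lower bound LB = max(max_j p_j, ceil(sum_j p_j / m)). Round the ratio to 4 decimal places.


LPT order: [21, 20, 19, 17, 14, 4]
Machine loads after assignment: [25, 34, 36]
LPT makespan = 36
Lower bound = max(max_job, ceil(total/3)) = max(21, 32) = 32
Ratio = 36 / 32 = 1.125

1.125


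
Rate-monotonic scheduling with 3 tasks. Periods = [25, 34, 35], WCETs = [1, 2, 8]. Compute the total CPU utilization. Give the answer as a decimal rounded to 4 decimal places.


Compute individual utilizations (exact fractions):
  Task 1: C/T = 1/25 (approx. 0.04)
  Task 2: C/T = 2/34 = 1/17 (approx. 0.0588)
  Task 3: C/T = 8/35 (approx. 0.2286)
Total utilization U = 1/25 + 1/17 + 8/35 = 974/2975
Rounded to 4 decimal places: U = 0.3274
RM (Liu & Layland) bound for 3 tasks = 0.779763; compare with U = 974/2975 (approx. 0.327395)
U <= bound, so schedulable by RM sufficient condition.

0.3274


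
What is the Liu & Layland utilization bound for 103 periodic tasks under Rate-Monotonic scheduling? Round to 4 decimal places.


Compute 2^(1/103) = 1.0067522788
Subtract 1: 1.0067522788 - 1 = 0.0067522788
Multiply by n: 103 * 0.0067522788 = 0.6954847164
Round to 4 dp: 0.6955

0.6955


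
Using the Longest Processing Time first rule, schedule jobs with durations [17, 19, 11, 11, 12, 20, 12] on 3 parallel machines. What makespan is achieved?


Sort jobs in decreasing order (LPT): [20, 19, 17, 12, 12, 11, 11]
Assign each job to the least loaded machine:
  Machine 1: jobs [20, 11], load = 31
  Machine 2: jobs [19, 12], load = 31
  Machine 3: jobs [17, 12, 11], load = 40
Makespan = max load = 40

40


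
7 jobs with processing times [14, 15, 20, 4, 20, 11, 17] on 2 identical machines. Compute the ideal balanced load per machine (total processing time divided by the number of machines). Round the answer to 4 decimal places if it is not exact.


Total processing time = 14 + 15 + 20 + 4 + 20 + 11 + 17 = 101
Number of machines = 2
Ideal balanced load = 101 / 2 = 50.5

50.5


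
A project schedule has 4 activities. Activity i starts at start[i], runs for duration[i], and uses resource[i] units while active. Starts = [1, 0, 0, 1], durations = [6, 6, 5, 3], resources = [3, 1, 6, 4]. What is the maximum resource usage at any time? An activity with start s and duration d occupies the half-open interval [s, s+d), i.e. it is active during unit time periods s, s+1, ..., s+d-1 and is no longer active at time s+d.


Each activity i is active on [start_i, start_i + duration_i).
Compute total resource usage per time slot:
  t=0: active resources = [1, 6], total = 7
  t=1: active resources = [3, 1, 6, 4], total = 14
  t=2: active resources = [3, 1, 6, 4], total = 14
  t=3: active resources = [3, 1, 6, 4], total = 14
  t=4: active resources = [3, 1, 6], total = 10
  t=5: active resources = [3, 1], total = 4
  t=6: active resources = [3], total = 3
Peak resource demand = 14

14


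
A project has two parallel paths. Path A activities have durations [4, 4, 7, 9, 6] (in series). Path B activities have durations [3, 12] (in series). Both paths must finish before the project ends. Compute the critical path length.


Path A total = 4 + 4 + 7 + 9 + 6 = 30
Path B total = 3 + 12 = 15
Critical path = longest path = max(30, 15) = 30

30


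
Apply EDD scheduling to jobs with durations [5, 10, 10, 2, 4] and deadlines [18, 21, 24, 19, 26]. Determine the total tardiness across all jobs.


Sort by due date (EDD order): [(5, 18), (2, 19), (10, 21), (10, 24), (4, 26)]
Compute completion times and tardiness:
  Job 1: p=5, d=18, C=5, tardiness=max(0,5-18)=0
  Job 2: p=2, d=19, C=7, tardiness=max(0,7-19)=0
  Job 3: p=10, d=21, C=17, tardiness=max(0,17-21)=0
  Job 4: p=10, d=24, C=27, tardiness=max(0,27-24)=3
  Job 5: p=4, d=26, C=31, tardiness=max(0,31-26)=5
Total tardiness = 8

8


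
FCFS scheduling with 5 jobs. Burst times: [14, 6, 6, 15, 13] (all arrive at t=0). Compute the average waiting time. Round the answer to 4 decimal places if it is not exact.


FCFS order (as given): [14, 6, 6, 15, 13]
Waiting times:
  Job 1: wait = 0
  Job 2: wait = 14
  Job 3: wait = 20
  Job 4: wait = 26
  Job 5: wait = 41
Sum of waiting times = 101
Average waiting time = 101/5 = 20.2

20.2


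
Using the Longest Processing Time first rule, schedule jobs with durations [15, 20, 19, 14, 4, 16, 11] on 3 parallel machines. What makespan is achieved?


Sort jobs in decreasing order (LPT): [20, 19, 16, 15, 14, 11, 4]
Assign each job to the least loaded machine:
  Machine 1: jobs [20, 11, 4], load = 35
  Machine 2: jobs [19, 14], load = 33
  Machine 3: jobs [16, 15], load = 31
Makespan = max load = 35

35


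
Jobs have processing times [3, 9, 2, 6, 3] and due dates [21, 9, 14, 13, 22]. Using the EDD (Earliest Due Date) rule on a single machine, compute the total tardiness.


Sort by due date (EDD order): [(9, 9), (6, 13), (2, 14), (3, 21), (3, 22)]
Compute completion times and tardiness:
  Job 1: p=9, d=9, C=9, tardiness=max(0,9-9)=0
  Job 2: p=6, d=13, C=15, tardiness=max(0,15-13)=2
  Job 3: p=2, d=14, C=17, tardiness=max(0,17-14)=3
  Job 4: p=3, d=21, C=20, tardiness=max(0,20-21)=0
  Job 5: p=3, d=22, C=23, tardiness=max(0,23-22)=1
Total tardiness = 6

6


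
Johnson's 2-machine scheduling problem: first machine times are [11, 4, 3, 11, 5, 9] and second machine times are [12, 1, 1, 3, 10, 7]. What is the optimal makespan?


Apply Johnson's rule:
  Group 1 (a <= b): [(5, 5, 10), (1, 11, 12)]
  Group 2 (a > b): [(6, 9, 7), (4, 11, 3), (2, 4, 1), (3, 3, 1)]
Optimal job order: [5, 1, 6, 4, 2, 3]
Schedule:
  Job 5: M1 done at 5, M2 done at 15
  Job 1: M1 done at 16, M2 done at 28
  Job 6: M1 done at 25, M2 done at 35
  Job 4: M1 done at 36, M2 done at 39
  Job 2: M1 done at 40, M2 done at 41
  Job 3: M1 done at 43, M2 done at 44
Makespan = 44

44


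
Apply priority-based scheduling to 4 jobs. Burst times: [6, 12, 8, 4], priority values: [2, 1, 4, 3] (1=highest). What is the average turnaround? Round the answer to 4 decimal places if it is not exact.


Sort by priority (ascending = highest first):
Order: [(1, 12), (2, 6), (3, 4), (4, 8)]
Completion times:
  Priority 1, burst=12, C=12
  Priority 2, burst=6, C=18
  Priority 3, burst=4, C=22
  Priority 4, burst=8, C=30
Average turnaround = 82/4 = 20.5

20.5


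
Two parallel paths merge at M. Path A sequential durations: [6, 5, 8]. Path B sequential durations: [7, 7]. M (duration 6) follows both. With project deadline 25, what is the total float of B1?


Forward pass: ES(B1) = sum of predecessors on chain B = 0
EF = ES + duration = 0 + 7 = 7
Backward pass: LF(M) = deadline = 25; LS(M) = 25 - 6 = 19
LF(B1) = LS(M) - sum(successors on chain B) = 19 - 7 = 12
LS = LF - duration = 12 - 7 = 5
Total float = LS - ES = 5 - 0 = 5

5


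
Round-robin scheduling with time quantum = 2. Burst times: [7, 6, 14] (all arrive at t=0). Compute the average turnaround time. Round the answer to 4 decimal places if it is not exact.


Time quantum = 2
Execution trace:
  J1 runs 2 units, time = 2
  J2 runs 2 units, time = 4
  J3 runs 2 units, time = 6
  J1 runs 2 units, time = 8
  J2 runs 2 units, time = 10
  J3 runs 2 units, time = 12
  J1 runs 2 units, time = 14
  J2 runs 2 units, time = 16
  J3 runs 2 units, time = 18
  J1 runs 1 units, time = 19
  J3 runs 2 units, time = 21
  J3 runs 2 units, time = 23
  J3 runs 2 units, time = 25
  J3 runs 2 units, time = 27
Finish times: [19, 16, 27]
Average turnaround = 62/3 = 20.6667

20.6667


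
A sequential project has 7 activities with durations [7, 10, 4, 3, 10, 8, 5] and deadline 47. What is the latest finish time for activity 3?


LF(activity 3) = deadline - sum of successor durations
Successors: activities 4 through 7 with durations [3, 10, 8, 5]
Sum of successor durations = 26
LF = 47 - 26 = 21

21


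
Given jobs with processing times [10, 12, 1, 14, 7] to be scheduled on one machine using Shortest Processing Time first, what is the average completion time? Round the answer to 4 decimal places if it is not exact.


Sort jobs by processing time (SPT order): [1, 7, 10, 12, 14]
Compute completion times sequentially:
  Job 1: processing = 1, completes at 1
  Job 2: processing = 7, completes at 8
  Job 3: processing = 10, completes at 18
  Job 4: processing = 12, completes at 30
  Job 5: processing = 14, completes at 44
Sum of completion times = 101
Average completion time = 101/5 = 20.2

20.2


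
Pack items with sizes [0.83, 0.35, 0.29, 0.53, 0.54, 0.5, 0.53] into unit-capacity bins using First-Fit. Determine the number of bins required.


Place items sequentially using First-Fit:
  Item 0.83 -> new Bin 1
  Item 0.35 -> new Bin 2
  Item 0.29 -> Bin 2 (now 0.64)
  Item 0.53 -> new Bin 3
  Item 0.54 -> new Bin 4
  Item 0.5 -> new Bin 5
  Item 0.53 -> new Bin 6
Total bins used = 6

6


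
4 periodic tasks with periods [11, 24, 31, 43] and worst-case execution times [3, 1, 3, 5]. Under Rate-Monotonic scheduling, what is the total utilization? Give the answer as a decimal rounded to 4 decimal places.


Compute individual utilizations (exact fractions):
  Task 1: C/T = 3/11 (approx. 0.2727)
  Task 2: C/T = 1/24 (approx. 0.0417)
  Task 3: C/T = 3/31 (approx. 0.0968)
  Task 4: C/T = 5/43 (approx. 0.1163)
Total utilization U = 3/11 + 1/24 + 3/31 + 5/43 = 185615/351912
Rounded to 4 decimal places: U = 0.5274
RM (Liu & Layland) bound for 4 tasks = 0.756828; compare with U = 185615/351912 (approx. 0.527447)
U <= bound, so schedulable by RM sufficient condition.

0.5274


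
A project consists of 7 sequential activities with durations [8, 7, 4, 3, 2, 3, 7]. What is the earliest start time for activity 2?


Activity 2 starts after activities 1 through 1 complete.
Predecessor durations: [8]
ES = 8 = 8

8


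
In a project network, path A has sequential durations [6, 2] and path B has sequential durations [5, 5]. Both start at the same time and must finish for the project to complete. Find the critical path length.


Path A total = 6 + 2 = 8
Path B total = 5 + 5 = 10
Critical path = longest path = max(8, 10) = 10

10


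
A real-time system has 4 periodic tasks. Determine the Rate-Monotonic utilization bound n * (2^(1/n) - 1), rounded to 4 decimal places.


Compute 2^(1/4) = 1.1892071150
Subtract 1: 1.1892071150 - 1 = 0.1892071150
Multiply by n: 4 * 0.1892071150 = 0.7568284600
Round to 4 dp: 0.7568

0.7568


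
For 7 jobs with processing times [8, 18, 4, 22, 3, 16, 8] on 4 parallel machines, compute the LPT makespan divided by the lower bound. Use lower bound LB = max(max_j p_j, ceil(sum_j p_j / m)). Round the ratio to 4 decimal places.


LPT order: [22, 18, 16, 8, 8, 4, 3]
Machine loads after assignment: [22, 18, 20, 19]
LPT makespan = 22
Lower bound = max(max_job, ceil(total/4)) = max(22, 20) = 22
Ratio = 22 / 22 = 1.0

1.0


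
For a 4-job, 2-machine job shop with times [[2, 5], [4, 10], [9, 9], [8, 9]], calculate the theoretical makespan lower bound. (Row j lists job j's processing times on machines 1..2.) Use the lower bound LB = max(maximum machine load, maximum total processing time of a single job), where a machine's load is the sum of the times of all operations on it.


Machine loads:
  Machine 1: 2 + 4 + 9 + 8 = 23
  Machine 2: 5 + 10 + 9 + 9 = 33
Max machine load = 33
Job totals:
  Job 1: 7
  Job 2: 14
  Job 3: 18
  Job 4: 17
Max job total = 18
Lower bound = max(33, 18) = 33

33


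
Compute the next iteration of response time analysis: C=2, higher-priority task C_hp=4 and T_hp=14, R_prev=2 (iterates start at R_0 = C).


R_next = C + ceil(R_prev / T_hp) * C_hp
ceil(2 / 14) = ceil(0.1429) = 1
Interference = 1 * 4 = 4
R_next = 2 + 4 = 6

6


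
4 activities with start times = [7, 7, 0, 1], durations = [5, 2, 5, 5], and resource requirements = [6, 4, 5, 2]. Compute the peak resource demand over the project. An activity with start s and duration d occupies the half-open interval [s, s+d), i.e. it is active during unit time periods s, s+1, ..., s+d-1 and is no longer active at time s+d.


Each activity i is active on [start_i, start_i + duration_i).
Compute total resource usage per time slot:
  t=0: active resources = [5], total = 5
  t=1: active resources = [5, 2], total = 7
  t=2: active resources = [5, 2], total = 7
  t=3: active resources = [5, 2], total = 7
  t=4: active resources = [5, 2], total = 7
  t=5: active resources = [2], total = 2
  t=6: active resources = [], total = 0
  t=7: active resources = [6, 4], total = 10
  t=8: active resources = [6, 4], total = 10
  t=9: active resources = [6], total = 6
  t=10: active resources = [6], total = 6
  t=11: active resources = [6], total = 6
Peak resource demand = 10

10


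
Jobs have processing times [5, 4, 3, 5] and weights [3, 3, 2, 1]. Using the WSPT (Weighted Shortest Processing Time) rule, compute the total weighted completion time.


Compute p/w ratios and sort ascending (WSPT): [(4, 3), (3, 2), (5, 3), (5, 1)]
Compute weighted completion times:
  Job (p=4,w=3): C=4, w*C=3*4=12
  Job (p=3,w=2): C=7, w*C=2*7=14
  Job (p=5,w=3): C=12, w*C=3*12=36
  Job (p=5,w=1): C=17, w*C=1*17=17
Total weighted completion time = 79

79


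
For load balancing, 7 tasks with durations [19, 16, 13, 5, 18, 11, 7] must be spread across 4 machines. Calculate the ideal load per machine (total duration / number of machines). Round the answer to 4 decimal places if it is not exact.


Total processing time = 19 + 16 + 13 + 5 + 18 + 11 + 7 = 89
Number of machines = 4
Ideal balanced load = 89 / 4 = 22.25

22.25


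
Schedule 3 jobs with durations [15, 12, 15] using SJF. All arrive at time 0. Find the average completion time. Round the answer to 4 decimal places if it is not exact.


SJF order (ascending): [12, 15, 15]
Completion times:
  Job 1: burst=12, C=12
  Job 2: burst=15, C=27
  Job 3: burst=15, C=42
Average completion = 81/3 = 27.0

27.0


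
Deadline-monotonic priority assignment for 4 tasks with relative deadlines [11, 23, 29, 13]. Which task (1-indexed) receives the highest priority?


Sort tasks by relative deadline (ascending):
  Task 1: deadline = 11
  Task 4: deadline = 13
  Task 2: deadline = 23
  Task 3: deadline = 29
Priority order (highest first): [1, 4, 2, 3]
Highest priority task = 1

1


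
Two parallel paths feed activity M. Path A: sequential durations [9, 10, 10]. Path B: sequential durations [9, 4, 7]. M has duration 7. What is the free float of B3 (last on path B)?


ES(B3) = sum of predecessors on chain B = 13
EF(B3) = ES + duration = 13 + 7 = 20
Successor of B3 is M. ES(M) = max(sum(A), sum(B)) = max(29, 20) = 29
Free float = ES(successor) - EF(current) = 29 - 20 = 9

9


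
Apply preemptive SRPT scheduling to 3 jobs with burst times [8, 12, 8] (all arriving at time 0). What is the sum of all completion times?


Since all jobs arrive at t=0, SRPT equals SPT ordering.
SPT order: [8, 8, 12]
Completion times:
  Job 1: p=8, C=8
  Job 2: p=8, C=16
  Job 3: p=12, C=28
Total completion time = 8 + 16 + 28 = 52

52


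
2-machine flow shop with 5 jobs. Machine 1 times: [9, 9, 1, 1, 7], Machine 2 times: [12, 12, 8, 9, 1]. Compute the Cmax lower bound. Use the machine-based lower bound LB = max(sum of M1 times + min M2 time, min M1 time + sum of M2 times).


LB1 = sum(M1 times) + min(M2 times) = 27 + 1 = 28
LB2 = min(M1 times) + sum(M2 times) = 1 + 42 = 43
Lower bound = max(LB1, LB2) = max(28, 43) = 43

43


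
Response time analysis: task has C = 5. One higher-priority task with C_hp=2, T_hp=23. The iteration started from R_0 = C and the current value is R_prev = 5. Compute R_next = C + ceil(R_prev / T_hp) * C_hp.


R_next = C + ceil(R_prev / T_hp) * C_hp
ceil(5 / 23) = ceil(0.2174) = 1
Interference = 1 * 2 = 2
R_next = 5 + 2 = 7

7


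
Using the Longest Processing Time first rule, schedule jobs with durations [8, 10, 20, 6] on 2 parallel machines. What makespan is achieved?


Sort jobs in decreasing order (LPT): [20, 10, 8, 6]
Assign each job to the least loaded machine:
  Machine 1: jobs [20], load = 20
  Machine 2: jobs [10, 8, 6], load = 24
Makespan = max load = 24

24
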